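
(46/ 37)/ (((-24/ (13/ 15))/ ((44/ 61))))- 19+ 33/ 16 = -27576739/ 1625040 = -16.97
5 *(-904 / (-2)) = 2260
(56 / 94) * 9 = 252 / 47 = 5.36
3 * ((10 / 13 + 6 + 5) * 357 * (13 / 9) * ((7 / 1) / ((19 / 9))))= 1147041 / 19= 60370.58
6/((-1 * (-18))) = 1/3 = 0.33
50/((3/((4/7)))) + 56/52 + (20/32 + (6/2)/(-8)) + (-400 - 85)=-517771/1092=-474.15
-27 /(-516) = 9 /172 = 0.05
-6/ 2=-3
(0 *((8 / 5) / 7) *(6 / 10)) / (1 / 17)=0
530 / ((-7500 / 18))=-159 / 125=-1.27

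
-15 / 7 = -2.14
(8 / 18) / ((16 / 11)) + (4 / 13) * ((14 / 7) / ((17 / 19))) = 7903 / 7956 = 0.99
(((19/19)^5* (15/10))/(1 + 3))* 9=27/8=3.38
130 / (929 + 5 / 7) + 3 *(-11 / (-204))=33367 / 110636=0.30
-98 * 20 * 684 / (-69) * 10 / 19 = 235200 / 23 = 10226.09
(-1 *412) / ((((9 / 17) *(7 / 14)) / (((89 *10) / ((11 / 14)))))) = -1763027.07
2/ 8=1/ 4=0.25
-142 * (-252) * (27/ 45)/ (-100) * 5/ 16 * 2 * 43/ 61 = -577017/ 6100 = -94.59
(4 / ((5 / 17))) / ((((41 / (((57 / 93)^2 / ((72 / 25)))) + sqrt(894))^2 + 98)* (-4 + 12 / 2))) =2269235924571179875 / 32122350010205514231784 -922246285978125* sqrt(894) / 2072409678077775111728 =0.00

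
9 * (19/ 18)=19/ 2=9.50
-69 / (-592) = 69 / 592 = 0.12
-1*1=-1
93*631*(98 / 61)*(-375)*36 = -77637609000 / 61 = -1272747688.52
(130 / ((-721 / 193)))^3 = -15794358229000 / 374805361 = -42140.16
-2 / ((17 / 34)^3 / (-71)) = 1136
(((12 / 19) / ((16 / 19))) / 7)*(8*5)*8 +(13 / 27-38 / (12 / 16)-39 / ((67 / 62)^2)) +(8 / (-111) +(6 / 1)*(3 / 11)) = -16482031213 / 345307347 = -47.73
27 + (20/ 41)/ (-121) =133927/ 4961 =27.00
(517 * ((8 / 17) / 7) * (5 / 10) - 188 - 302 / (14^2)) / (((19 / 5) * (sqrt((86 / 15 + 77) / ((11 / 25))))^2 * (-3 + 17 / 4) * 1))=-18930318 / 98206535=-0.19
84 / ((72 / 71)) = 497 / 6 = 82.83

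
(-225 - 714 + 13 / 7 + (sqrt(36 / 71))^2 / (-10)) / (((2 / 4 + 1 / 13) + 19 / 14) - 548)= 15138019 / 8820330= 1.72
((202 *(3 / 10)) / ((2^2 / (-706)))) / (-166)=106959 / 1660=64.43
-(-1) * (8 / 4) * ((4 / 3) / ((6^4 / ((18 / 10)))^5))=0.00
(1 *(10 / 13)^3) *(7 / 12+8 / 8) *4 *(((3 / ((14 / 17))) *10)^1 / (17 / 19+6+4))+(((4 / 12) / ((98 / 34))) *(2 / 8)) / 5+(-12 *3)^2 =581904189401 / 445683420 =1305.64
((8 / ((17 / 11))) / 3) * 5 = 440 / 51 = 8.63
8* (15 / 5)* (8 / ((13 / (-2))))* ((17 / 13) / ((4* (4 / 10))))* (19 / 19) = -4080 / 169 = -24.14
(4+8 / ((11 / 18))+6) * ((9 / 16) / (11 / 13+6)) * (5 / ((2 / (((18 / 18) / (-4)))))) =-74295 / 62656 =-1.19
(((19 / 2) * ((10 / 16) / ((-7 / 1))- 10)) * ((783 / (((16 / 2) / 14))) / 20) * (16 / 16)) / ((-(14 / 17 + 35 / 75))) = 428680755 / 84224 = 5089.77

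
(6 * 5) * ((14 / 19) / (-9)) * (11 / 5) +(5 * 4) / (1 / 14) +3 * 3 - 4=15937 / 57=279.60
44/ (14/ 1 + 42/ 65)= 715/ 238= 3.00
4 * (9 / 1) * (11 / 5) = 79.20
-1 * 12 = -12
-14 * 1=-14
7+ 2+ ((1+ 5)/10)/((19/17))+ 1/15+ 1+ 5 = 4447/285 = 15.60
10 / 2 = 5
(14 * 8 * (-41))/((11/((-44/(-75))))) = -18368/75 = -244.91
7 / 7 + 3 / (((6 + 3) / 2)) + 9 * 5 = 140 / 3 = 46.67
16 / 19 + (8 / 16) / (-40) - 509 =-772419 / 1520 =-508.17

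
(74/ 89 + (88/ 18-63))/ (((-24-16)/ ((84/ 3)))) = 321167/ 8010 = 40.10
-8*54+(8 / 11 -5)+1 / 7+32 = -31118 / 77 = -404.13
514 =514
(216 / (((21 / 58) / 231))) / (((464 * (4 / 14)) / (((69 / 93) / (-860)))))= -47817 / 53320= -0.90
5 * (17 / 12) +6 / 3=9.08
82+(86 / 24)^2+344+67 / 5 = 325613 / 720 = 452.24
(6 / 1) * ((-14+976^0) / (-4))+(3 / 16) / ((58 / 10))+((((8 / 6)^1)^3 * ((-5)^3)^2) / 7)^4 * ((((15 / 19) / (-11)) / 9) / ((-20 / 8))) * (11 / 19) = 928000000012524132491088589 / 641200206980592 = 1447285870948.90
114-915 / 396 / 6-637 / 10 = 197663 / 3960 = 49.91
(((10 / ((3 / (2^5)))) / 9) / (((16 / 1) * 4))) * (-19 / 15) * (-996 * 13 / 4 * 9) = 20501 / 3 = 6833.67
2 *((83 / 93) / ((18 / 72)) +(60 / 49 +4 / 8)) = 10.59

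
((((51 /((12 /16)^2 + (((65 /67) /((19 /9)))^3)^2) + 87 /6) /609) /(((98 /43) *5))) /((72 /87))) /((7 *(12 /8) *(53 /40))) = 0.00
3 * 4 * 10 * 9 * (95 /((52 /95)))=2436750 /13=187442.31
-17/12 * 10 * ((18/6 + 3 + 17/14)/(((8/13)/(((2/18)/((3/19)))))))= -2120495/18144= -116.87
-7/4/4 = -7/16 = -0.44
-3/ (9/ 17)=-17/ 3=-5.67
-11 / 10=-1.10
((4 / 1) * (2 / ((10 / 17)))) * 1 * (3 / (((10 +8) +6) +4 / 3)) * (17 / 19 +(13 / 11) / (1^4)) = 66402 / 19855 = 3.34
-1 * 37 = -37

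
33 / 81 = 11 / 27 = 0.41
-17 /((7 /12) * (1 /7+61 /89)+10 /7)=-10591 /1191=-8.89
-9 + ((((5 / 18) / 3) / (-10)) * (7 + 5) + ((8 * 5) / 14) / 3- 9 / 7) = -85 / 9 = -9.44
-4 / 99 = -0.04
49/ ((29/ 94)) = 4606/ 29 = 158.83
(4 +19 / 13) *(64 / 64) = 71 / 13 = 5.46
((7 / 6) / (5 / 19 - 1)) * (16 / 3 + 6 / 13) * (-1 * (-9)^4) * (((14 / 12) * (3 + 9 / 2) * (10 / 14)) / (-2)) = -39129075 / 208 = -188120.55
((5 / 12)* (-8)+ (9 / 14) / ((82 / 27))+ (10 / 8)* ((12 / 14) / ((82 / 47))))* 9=-6477 / 287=-22.57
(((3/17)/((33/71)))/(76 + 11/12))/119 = 12/289289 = 0.00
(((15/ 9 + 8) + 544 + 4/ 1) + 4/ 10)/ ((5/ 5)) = 8371/ 15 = 558.07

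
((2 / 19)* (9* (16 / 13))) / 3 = 96 / 247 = 0.39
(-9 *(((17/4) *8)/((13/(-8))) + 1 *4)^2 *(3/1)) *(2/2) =-1306800/169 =-7732.54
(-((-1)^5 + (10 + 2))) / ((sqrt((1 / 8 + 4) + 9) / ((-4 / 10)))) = 44 * sqrt(210) / 525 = 1.21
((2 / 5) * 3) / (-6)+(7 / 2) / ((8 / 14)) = 237 / 40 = 5.92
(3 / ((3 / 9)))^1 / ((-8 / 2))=-2.25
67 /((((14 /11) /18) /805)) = 762795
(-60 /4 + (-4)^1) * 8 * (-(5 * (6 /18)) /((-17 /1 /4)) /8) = -380 /51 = -7.45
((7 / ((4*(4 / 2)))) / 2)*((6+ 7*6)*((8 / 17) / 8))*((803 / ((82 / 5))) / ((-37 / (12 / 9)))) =-56210 / 25789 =-2.18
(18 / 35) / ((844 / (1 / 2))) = 9 / 29540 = 0.00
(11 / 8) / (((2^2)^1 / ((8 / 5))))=11 / 20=0.55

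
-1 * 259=-259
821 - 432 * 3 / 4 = 497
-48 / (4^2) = -3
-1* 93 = -93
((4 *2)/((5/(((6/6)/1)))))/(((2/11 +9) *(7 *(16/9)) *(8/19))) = 0.03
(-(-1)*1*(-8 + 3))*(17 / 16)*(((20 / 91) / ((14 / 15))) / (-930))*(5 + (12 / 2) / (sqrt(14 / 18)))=2125 / 315952 + 3825*sqrt(7) / 1105832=0.02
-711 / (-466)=711 / 466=1.53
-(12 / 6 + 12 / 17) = -46 / 17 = -2.71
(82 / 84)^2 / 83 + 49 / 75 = 2433421 / 3660300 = 0.66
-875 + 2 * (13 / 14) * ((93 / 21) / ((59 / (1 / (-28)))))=-70829903 / 80948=-875.00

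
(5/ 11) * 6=30/ 11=2.73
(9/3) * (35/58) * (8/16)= 105/116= 0.91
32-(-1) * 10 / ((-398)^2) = 2534469 / 79202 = 32.00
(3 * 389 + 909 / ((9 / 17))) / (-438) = -1442 / 219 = -6.58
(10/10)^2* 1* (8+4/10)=42/5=8.40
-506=-506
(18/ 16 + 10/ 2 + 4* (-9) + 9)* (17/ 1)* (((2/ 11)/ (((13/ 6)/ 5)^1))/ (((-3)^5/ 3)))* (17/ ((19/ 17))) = 4102355/ 146718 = 27.96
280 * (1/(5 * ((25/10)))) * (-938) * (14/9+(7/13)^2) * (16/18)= -2359137536/68445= -34467.64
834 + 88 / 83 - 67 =63749 / 83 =768.06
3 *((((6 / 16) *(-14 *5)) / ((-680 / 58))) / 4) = 1827 / 1088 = 1.68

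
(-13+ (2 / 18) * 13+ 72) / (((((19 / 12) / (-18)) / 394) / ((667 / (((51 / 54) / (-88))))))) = 319696920576 / 19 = 16826153714.53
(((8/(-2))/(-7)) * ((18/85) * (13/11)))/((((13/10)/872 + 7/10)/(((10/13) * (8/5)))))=669696/2669051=0.25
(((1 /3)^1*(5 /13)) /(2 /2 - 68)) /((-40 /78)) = 1 /268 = 0.00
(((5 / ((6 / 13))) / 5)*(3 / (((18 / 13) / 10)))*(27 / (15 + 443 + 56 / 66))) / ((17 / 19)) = 1589445 / 514828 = 3.09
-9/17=-0.53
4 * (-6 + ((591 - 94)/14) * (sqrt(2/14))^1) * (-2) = 48 - 284 * sqrt(7)/7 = -59.34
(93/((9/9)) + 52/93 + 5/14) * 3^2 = 366837/434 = 845.25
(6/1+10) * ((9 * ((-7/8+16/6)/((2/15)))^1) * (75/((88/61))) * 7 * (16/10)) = 12393675/11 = 1126697.73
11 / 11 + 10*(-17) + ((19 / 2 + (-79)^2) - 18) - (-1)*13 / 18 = 54578 / 9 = 6064.22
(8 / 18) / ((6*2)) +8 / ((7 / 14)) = 16.04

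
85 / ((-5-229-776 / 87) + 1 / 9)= -22185 / 63373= -0.35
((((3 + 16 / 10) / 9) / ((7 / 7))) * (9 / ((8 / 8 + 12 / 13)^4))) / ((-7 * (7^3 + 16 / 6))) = -1970709 / 14177734375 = -0.00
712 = 712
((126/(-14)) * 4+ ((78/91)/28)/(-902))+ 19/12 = -2281724/66297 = -34.42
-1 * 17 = -17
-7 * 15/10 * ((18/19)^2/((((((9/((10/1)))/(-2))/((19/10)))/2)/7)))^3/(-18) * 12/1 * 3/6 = -3584673792/6859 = -522623.38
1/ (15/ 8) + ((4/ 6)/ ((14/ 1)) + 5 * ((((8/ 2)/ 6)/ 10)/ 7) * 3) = 76/ 105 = 0.72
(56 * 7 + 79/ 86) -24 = 31727/ 86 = 368.92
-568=-568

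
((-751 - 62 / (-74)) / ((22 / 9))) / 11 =-124902 / 4477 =-27.90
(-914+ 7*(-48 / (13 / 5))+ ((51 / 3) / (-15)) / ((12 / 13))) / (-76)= 2444033 / 177840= 13.74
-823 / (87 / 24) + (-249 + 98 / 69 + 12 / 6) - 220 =-1385921 / 2001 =-692.61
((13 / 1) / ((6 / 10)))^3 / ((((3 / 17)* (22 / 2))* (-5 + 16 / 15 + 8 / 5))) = -4668625 / 2079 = -2245.61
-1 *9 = -9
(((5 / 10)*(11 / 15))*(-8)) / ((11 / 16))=-64 / 15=-4.27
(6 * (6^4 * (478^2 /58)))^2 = 789158246164107264 /841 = 938357010896679.27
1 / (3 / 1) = 0.33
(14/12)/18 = 7/108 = 0.06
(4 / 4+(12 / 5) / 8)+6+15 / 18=122 / 15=8.13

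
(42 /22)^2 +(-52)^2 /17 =334681 /2057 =162.70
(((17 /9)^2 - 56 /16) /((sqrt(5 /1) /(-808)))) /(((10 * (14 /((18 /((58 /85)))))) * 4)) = -18887 * sqrt(5) /36540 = -1.16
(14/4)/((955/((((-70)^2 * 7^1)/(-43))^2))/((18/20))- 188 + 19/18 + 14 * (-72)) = -82354300/28116764549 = -0.00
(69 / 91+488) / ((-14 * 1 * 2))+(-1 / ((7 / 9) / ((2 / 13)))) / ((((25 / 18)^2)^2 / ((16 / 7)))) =-17494760477 / 995312500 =-17.58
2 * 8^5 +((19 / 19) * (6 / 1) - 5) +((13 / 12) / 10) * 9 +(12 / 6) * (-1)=2621439 / 40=65535.98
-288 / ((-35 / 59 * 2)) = 8496 / 35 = 242.74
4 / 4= 1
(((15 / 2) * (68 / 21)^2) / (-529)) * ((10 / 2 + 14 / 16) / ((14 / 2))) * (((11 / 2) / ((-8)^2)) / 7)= -747065 / 487729536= -0.00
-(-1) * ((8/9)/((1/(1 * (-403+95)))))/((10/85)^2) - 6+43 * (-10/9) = -178508/9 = -19834.22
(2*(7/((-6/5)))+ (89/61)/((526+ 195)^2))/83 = -1109860268/7895864949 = -0.14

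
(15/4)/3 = 5/4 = 1.25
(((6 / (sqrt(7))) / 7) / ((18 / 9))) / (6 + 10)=3 * sqrt(7) / 784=0.01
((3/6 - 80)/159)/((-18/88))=22/9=2.44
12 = 12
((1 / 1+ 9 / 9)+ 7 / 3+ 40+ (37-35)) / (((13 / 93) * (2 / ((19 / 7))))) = 81871 / 182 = 449.84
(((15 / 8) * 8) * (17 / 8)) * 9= 2295 / 8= 286.88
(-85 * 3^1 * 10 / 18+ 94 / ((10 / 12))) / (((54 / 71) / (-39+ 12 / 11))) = 4273277 / 2970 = 1438.81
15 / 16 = 0.94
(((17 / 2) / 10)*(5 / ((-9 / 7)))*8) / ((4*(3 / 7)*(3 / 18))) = -92.56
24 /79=0.30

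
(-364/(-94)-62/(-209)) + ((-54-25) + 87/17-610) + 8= -112170086/166991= -671.71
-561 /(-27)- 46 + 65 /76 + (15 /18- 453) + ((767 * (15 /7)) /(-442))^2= -2240916157 /4843062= -462.71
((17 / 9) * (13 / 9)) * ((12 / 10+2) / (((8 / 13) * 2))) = 2873 / 405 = 7.09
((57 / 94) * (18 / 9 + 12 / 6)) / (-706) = -57 / 16591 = -0.00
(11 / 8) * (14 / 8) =77 / 32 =2.41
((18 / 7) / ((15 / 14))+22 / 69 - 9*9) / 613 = -27007 / 211485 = -0.13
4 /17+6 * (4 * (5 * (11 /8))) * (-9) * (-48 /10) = 121180 /17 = 7128.24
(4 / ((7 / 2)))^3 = 512 / 343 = 1.49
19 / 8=2.38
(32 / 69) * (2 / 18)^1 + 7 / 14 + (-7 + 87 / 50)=-73099 / 15525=-4.71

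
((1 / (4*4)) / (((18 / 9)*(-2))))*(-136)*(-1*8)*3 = -51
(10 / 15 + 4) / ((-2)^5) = -7 / 48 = -0.15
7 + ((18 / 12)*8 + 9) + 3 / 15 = 141 / 5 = 28.20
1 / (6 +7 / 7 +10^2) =0.01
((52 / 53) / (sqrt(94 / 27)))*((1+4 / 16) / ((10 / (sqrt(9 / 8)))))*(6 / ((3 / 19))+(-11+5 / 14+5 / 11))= 501111*sqrt(141) / 3068912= 1.94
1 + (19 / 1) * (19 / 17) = 378 / 17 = 22.24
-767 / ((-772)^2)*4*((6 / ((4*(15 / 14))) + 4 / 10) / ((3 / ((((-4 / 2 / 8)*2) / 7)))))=2301 / 10429720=0.00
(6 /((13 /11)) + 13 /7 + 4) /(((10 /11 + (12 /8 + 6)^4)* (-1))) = -35024 /10138037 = -0.00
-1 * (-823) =823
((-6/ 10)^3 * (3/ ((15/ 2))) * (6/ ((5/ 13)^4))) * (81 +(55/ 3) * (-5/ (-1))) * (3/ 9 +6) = -10119505032/ 390625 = -25905.93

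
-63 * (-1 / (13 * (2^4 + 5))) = 0.23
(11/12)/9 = 11/108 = 0.10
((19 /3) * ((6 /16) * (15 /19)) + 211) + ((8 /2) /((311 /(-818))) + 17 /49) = 202.70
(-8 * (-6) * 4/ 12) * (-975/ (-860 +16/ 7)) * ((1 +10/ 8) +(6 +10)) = 498225/ 1501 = 331.93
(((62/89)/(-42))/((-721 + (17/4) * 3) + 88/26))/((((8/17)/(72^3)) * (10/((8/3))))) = 568249344/114174095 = 4.98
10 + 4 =14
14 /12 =7 /6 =1.17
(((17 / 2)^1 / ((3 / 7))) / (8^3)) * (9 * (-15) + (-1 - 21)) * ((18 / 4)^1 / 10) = -56049 / 20480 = -2.74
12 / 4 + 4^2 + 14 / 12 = 121 / 6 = 20.17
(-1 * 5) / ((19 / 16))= -80 / 19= -4.21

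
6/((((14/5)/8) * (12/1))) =10/7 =1.43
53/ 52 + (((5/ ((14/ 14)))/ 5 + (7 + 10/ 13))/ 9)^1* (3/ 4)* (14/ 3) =691/ 156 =4.43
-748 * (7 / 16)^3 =-64141 / 1024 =-62.64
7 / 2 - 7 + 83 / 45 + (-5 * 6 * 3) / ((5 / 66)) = -107069 / 90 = -1189.66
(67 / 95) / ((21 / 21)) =67 / 95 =0.71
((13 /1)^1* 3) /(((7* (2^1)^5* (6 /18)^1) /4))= 117 /56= 2.09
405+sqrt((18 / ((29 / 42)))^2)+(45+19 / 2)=28163 / 58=485.57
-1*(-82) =82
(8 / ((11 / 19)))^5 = 81136812032 / 161051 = 503795.77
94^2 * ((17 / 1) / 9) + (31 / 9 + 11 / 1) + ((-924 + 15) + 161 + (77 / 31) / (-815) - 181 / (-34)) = 41134519741 / 2577030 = 15961.99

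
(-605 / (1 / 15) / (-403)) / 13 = 9075 / 5239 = 1.73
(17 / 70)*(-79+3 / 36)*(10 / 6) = -16099 / 504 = -31.94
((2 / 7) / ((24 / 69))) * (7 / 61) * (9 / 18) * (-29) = -667 / 488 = -1.37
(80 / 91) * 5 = 400 / 91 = 4.40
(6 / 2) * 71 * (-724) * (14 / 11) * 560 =-1209022080 / 11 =-109911098.18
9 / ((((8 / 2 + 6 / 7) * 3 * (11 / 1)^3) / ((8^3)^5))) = 369435906932736 / 22627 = 16327215580.18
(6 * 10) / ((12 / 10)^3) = 625 / 18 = 34.72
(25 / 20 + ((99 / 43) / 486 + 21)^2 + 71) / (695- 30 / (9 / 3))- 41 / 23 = -43876643543 / 42472990710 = -1.03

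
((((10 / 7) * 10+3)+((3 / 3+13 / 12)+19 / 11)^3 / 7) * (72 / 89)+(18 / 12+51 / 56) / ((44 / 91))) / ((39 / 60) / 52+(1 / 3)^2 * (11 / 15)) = 90860855175 / 336660478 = 269.89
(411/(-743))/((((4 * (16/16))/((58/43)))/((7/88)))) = -0.01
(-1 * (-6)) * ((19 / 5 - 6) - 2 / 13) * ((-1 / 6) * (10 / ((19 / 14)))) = 4284 / 247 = 17.34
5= 5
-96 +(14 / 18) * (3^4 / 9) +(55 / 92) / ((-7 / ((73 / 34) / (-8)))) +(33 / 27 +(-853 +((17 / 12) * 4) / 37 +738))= -11817948637 / 58330944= -202.60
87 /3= 29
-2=-2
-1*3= -3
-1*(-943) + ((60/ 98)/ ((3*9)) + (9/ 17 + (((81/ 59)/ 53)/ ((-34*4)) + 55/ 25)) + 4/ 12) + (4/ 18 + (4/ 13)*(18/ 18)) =226267411261/ 239027880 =946.62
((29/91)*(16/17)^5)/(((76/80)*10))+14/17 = 2082526734/2454932753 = 0.85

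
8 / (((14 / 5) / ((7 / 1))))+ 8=28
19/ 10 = 1.90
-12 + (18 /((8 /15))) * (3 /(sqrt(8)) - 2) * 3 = -429 /2 + 1215 * sqrt(2) /16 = -107.11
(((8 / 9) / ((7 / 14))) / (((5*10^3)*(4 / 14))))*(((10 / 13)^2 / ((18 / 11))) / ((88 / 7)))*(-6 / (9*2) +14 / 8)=833 / 16426800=0.00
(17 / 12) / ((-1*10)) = -17 / 120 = -0.14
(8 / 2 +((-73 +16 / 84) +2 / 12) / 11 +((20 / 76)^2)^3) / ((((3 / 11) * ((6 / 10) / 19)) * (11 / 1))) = -94314960155 / 3431873214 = -27.48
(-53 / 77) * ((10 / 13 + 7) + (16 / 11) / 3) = -187673 / 33033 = -5.68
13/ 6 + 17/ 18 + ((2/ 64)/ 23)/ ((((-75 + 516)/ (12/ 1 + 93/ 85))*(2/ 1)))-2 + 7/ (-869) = 7556009851/ 6849944640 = 1.10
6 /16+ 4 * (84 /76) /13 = 1413 /1976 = 0.72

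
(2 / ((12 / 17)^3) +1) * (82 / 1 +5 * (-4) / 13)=3021371 / 5616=537.99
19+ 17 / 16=321 / 16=20.06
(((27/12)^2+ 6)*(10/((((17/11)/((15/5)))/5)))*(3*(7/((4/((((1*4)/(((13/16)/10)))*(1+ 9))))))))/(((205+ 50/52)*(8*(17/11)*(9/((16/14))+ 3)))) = 100.21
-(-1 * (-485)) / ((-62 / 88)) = 21340 / 31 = 688.39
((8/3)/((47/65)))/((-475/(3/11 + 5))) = -6032/147345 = -0.04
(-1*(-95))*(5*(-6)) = -2850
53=53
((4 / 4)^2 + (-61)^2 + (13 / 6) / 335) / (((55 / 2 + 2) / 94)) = 703235902 / 59295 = 11859.95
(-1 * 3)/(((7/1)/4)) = -1.71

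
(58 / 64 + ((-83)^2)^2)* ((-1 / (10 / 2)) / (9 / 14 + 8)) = -10630664107 / 9680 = -1098209.10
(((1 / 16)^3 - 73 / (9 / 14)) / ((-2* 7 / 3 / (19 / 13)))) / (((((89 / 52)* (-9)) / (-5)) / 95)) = 37779579575 / 34449408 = 1096.67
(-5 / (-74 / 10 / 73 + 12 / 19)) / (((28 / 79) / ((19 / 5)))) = -10409435 / 102956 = -101.11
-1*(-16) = 16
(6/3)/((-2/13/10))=-130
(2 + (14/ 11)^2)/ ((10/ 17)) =3723/ 605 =6.15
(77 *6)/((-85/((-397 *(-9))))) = -1650726/85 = -19420.31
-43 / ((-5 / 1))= 43 / 5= 8.60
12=12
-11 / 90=-0.12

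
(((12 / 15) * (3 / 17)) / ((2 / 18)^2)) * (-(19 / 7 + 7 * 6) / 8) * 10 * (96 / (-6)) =1216944 / 119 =10226.42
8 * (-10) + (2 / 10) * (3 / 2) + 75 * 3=1453 / 10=145.30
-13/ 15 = -0.87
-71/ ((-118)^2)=-71/ 13924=-0.01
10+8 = 18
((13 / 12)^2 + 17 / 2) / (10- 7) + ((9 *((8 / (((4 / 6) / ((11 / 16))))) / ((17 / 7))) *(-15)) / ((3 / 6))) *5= -4582.80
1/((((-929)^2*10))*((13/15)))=3/22439066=0.00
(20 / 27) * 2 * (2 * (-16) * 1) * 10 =-12800 / 27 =-474.07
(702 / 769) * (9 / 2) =3159 / 769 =4.11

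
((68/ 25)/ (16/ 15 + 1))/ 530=102/ 41075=0.00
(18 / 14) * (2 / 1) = 18 / 7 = 2.57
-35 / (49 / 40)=-200 / 7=-28.57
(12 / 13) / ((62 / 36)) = 216 / 403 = 0.54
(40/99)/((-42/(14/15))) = -8/891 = -0.01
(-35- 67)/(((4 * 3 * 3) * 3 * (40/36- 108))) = 17/1924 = 0.01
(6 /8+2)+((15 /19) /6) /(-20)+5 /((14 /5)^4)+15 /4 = 4798949 /729904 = 6.57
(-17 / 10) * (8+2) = -17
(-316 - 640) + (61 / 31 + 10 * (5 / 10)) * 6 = -914.19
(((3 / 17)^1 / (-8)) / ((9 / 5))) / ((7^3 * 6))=-5 / 839664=-0.00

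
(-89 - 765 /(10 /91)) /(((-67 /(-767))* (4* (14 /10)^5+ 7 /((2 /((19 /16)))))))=-540773350000 /171983707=-3144.33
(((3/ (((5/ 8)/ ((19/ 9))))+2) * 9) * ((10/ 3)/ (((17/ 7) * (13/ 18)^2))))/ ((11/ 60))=3810240/ 2431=1567.35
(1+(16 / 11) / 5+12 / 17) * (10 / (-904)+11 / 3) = 9254719 / 1267860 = 7.30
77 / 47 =1.64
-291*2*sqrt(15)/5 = -582*sqrt(15)/5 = -450.82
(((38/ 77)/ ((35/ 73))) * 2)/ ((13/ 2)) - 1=-23939/ 35035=-0.68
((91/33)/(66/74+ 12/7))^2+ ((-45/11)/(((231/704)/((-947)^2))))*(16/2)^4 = -45797356848.75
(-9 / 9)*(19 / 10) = -19 / 10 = -1.90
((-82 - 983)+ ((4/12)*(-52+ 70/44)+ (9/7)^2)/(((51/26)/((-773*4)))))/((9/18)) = 3763151330/82467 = 45632.21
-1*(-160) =160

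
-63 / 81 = -7 / 9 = -0.78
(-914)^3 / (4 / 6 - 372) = 1145327916 / 557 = 2056244.01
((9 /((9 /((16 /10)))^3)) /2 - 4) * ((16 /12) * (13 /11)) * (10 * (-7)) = 29297632 /66825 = 438.42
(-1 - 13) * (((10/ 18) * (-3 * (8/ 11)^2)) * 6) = 8960/ 121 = 74.05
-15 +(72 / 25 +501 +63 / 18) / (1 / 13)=329047 / 50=6580.94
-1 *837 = -837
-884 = -884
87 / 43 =2.02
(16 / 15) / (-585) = -0.00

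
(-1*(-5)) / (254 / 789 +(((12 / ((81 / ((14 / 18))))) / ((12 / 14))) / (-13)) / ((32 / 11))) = 15.70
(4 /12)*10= 10 /3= 3.33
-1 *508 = -508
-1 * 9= -9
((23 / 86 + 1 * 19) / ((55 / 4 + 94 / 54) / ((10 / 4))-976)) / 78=-74565 / 292744946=-0.00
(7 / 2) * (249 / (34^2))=1743 / 2312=0.75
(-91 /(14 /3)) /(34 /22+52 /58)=-12441 /1558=-7.99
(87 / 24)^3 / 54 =24389 / 27648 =0.88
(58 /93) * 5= 290 /93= 3.12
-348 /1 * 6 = -2088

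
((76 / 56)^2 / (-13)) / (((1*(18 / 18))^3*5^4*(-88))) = 361 / 140140000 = 0.00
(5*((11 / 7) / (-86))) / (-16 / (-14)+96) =-11 / 11696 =-0.00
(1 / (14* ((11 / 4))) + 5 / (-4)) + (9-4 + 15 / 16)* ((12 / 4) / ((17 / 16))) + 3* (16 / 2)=39.54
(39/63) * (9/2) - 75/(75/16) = -185/14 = -13.21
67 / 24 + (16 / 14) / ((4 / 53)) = 3013 / 168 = 17.93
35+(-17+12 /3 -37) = -15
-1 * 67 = -67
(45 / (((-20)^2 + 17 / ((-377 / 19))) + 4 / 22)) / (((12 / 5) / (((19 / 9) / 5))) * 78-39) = 0.00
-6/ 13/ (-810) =1/ 1755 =0.00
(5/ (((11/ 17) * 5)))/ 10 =17/ 110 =0.15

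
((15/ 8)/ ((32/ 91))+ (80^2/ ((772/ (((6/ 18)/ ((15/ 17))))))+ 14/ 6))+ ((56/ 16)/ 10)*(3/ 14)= 10.87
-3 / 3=-1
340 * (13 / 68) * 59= 3835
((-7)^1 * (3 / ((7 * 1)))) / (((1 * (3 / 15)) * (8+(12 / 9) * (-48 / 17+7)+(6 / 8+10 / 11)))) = -33660 / 34171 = -0.99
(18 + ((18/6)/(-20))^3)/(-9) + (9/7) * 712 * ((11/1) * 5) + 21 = 2820584021/56000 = 50367.57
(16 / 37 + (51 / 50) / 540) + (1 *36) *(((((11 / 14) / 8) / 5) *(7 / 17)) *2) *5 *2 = 35425693 / 5661000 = 6.26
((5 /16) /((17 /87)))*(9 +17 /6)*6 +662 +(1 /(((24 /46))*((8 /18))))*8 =810.05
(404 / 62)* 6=1212 / 31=39.10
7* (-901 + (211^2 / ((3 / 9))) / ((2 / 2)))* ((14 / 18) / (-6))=-3250219 / 27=-120378.48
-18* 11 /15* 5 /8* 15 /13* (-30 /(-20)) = -1485 /104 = -14.28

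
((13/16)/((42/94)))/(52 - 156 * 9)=-47/34944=-0.00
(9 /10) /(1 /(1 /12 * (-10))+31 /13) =117 /154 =0.76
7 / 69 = 0.10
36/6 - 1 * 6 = 0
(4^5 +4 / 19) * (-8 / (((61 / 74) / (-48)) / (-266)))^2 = 15726016478910.57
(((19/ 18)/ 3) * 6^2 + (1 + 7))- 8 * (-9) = 278/ 3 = 92.67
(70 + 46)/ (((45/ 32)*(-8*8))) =-58/ 45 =-1.29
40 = 40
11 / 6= 1.83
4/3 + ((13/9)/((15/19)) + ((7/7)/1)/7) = 3124/945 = 3.31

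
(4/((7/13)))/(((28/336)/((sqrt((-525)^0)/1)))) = 624/7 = 89.14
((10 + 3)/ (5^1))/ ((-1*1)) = -13/ 5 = -2.60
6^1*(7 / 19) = 42 / 19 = 2.21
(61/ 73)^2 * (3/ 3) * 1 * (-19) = -13.27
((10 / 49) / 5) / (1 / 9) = 0.37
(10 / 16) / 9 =5 / 72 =0.07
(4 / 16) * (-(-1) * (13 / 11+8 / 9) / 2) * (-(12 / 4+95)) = -25.37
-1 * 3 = -3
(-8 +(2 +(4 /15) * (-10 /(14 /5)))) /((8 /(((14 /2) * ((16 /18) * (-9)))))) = 146 /3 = 48.67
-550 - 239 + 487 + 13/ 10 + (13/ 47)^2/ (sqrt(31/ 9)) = -300.66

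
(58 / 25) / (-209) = -0.01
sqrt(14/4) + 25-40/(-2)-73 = -28 + sqrt(14)/2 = -26.13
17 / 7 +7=66 / 7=9.43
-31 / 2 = -15.50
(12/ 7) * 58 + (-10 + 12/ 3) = 654/ 7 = 93.43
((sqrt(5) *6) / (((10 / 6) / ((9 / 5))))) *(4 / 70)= 324 *sqrt(5) / 875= 0.83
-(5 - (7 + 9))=11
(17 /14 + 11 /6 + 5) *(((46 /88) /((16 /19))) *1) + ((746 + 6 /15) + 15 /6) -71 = 50479633 /73920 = 682.90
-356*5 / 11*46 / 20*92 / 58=-188324 / 319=-590.36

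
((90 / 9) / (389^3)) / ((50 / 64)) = 64 / 294319345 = 0.00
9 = 9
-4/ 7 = -0.57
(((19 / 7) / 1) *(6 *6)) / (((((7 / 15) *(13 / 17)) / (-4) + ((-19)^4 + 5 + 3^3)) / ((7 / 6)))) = 0.00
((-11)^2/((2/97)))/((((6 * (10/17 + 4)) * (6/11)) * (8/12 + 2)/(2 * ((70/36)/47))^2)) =2688653275/2679640704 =1.00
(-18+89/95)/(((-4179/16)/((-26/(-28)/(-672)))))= -21073/233438940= -0.00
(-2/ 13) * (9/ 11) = -18/ 143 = -0.13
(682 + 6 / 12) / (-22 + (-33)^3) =-195 / 10274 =-0.02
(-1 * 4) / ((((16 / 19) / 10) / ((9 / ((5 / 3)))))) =-513 / 2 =-256.50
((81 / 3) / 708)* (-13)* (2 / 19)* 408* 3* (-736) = 52700544 / 1121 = 47012.08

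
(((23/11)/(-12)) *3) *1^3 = -23/44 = -0.52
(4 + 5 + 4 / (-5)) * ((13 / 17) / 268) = 533 / 22780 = 0.02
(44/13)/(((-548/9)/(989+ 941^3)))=-82490622390/1781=-46317025.49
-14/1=-14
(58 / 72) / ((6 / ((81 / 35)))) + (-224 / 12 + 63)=37501 / 840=44.64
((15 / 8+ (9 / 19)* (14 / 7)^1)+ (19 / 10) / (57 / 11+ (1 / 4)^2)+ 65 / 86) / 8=0.49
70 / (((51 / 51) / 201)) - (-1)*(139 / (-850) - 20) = 11942361 / 850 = 14049.84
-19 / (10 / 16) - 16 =-232 / 5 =-46.40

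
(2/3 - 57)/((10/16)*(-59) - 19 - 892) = 1352/22749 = 0.06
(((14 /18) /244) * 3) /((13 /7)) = 49 /9516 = 0.01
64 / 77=0.83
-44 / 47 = -0.94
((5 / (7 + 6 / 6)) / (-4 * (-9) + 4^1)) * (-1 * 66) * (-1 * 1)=33 / 32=1.03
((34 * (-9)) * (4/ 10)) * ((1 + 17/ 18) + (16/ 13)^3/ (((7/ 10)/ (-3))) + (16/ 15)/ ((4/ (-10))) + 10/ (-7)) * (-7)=-95445718/ 10985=-8688.73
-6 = -6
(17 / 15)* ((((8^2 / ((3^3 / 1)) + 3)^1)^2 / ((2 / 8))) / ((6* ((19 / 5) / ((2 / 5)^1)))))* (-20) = -5718800 / 124659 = -45.88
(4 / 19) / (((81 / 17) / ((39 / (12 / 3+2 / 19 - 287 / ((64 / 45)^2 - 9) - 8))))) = 960772 / 20762541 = 0.05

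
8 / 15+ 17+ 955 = 14588 / 15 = 972.53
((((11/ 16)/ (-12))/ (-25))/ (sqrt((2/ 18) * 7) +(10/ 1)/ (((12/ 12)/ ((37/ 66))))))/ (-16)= -4477/ 170895360 +1331 * sqrt(7)/ 854476800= -0.00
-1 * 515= -515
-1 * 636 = -636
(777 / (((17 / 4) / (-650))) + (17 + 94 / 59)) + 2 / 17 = -119173033 / 1003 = -118816.58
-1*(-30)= 30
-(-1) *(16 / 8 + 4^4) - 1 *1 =257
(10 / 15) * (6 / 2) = 2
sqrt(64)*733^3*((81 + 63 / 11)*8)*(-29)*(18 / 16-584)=406456149829960368 / 11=36950559075450942.55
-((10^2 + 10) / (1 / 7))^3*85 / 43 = -38805305000 / 43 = -902448953.49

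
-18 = -18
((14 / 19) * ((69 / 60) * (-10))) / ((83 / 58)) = -5.92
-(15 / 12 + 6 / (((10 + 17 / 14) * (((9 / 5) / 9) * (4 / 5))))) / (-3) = 2885 / 1884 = 1.53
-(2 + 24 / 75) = -58 / 25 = -2.32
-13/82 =-0.16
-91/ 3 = -30.33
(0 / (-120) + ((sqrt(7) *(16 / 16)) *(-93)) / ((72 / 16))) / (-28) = 31 *sqrt(7) / 42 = 1.95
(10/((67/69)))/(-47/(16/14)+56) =5520/7973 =0.69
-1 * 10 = -10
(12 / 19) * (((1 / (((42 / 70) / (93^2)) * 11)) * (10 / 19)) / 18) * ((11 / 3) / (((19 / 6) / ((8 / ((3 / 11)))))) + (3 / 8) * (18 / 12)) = 756523225 / 905388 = 835.58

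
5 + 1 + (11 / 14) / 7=599 / 98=6.11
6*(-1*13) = -78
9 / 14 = 0.64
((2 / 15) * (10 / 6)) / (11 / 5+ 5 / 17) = 85 / 954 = 0.09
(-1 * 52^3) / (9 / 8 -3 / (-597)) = -223847936 / 1799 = -124429.09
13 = 13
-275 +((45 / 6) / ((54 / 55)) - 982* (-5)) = 167135 / 36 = 4642.64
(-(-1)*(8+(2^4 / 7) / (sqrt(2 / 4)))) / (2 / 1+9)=16*sqrt(2) / 77+8 / 11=1.02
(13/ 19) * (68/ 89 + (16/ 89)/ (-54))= 23764/ 45657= 0.52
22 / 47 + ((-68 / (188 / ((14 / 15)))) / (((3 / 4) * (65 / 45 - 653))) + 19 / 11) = 4161084 / 1894805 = 2.20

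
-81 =-81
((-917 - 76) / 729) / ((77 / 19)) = -6289 / 18711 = -0.34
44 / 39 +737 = 28787 / 39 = 738.13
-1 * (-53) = 53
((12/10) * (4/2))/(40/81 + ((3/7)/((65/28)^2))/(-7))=4.97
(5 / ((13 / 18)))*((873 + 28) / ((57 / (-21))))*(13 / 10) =-2987.53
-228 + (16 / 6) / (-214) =-73192 / 321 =-228.01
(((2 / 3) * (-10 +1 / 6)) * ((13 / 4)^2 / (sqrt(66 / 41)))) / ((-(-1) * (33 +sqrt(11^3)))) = -9971 * sqrt(246) / 19008 +9971 * sqrt(2706) / 69696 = -0.79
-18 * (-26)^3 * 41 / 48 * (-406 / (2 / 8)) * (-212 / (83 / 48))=4465789945344 / 83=53804698136.67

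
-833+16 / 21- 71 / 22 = -835.47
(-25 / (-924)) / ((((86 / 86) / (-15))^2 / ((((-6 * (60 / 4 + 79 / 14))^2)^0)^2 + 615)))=3750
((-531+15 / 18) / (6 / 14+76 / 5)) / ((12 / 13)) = -1447355 / 39384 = -36.75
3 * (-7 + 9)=6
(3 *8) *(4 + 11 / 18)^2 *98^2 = 132323912 / 27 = 4900885.63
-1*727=-727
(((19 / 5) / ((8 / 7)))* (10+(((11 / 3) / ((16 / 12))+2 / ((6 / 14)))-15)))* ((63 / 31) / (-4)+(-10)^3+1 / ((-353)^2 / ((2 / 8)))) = -310556124781 / 38628790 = -8039.50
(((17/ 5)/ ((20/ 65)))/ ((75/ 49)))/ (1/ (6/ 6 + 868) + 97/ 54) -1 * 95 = -1918547641/ 21086750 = -90.98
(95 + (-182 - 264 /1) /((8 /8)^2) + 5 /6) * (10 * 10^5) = -1050500000 /3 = -350166666.67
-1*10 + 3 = -7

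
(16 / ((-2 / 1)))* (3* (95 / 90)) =-76 / 3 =-25.33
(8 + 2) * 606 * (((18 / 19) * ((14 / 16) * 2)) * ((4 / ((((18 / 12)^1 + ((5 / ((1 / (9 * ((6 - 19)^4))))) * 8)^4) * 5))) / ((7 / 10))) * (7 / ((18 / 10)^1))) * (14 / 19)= 7918400 / 2689797482835890005649341440361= 0.00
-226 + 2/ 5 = -225.60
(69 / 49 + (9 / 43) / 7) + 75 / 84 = 19645 / 8428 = 2.33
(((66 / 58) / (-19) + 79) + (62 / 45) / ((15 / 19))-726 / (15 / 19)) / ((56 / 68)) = -378873356 / 371925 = -1018.68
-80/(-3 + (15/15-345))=80/347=0.23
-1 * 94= -94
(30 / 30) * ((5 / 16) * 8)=5 / 2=2.50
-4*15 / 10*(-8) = 48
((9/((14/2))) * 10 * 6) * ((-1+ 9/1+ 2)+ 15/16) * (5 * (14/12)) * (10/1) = 196875/4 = 49218.75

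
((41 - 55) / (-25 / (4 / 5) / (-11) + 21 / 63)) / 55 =-168 / 2095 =-0.08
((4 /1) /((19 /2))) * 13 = 5.47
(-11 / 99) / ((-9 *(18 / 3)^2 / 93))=31 / 972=0.03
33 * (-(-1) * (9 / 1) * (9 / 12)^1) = 891 / 4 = 222.75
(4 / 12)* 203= 203 / 3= 67.67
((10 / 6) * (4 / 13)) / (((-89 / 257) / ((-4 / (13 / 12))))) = 82240 / 15041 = 5.47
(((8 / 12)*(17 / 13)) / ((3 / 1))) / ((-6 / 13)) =-17 / 27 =-0.63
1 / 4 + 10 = 41 / 4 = 10.25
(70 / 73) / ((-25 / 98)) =-1372 / 365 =-3.76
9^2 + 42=123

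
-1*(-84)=84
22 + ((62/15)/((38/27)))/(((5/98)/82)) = 2252494/475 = 4742.09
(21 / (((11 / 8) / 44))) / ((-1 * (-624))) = 14 / 13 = 1.08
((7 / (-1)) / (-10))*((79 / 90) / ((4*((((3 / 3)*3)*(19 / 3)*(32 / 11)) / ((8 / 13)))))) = 0.00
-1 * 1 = -1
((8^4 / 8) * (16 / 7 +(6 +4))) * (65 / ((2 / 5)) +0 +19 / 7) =50923008 / 49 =1039245.06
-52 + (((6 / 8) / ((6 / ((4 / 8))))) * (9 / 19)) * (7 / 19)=-300289 / 5776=-51.99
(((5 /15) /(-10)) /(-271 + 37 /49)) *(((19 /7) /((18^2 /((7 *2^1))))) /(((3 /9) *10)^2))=931 /715068000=0.00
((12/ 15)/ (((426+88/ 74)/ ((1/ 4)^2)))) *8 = 37/ 39515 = 0.00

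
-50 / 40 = -5 / 4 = -1.25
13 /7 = 1.86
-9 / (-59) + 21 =1248 / 59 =21.15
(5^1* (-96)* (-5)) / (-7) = -2400 / 7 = -342.86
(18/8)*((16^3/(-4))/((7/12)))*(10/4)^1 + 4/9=-9873.84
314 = 314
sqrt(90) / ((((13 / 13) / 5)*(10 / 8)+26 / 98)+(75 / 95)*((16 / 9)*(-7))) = -33516*sqrt(10) / 104003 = -1.02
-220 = -220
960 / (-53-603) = -1.46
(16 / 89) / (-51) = -16 / 4539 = -0.00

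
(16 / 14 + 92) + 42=946 / 7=135.14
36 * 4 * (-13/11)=-1872/11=-170.18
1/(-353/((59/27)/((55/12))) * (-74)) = 0.00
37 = 37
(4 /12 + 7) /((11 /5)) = 10 /3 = 3.33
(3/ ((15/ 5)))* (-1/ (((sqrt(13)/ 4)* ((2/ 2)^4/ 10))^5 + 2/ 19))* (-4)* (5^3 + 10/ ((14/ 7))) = 207198617600000000000/ 41943039865963227-3248607232000000* sqrt(13)/ 41943039865963227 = 4939.72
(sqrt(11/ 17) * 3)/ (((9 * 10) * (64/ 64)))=sqrt(187)/ 510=0.03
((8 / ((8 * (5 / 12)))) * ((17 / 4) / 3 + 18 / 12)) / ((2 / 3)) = 21 / 2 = 10.50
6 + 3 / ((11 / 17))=117 / 11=10.64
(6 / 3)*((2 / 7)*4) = 16 / 7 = 2.29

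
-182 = -182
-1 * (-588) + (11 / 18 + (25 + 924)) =27677 / 18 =1537.61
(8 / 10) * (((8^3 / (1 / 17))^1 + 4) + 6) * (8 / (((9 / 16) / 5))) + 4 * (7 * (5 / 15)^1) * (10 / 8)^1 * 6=4462198 / 9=495799.78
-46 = -46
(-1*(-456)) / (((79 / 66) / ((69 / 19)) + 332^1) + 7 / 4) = 1.36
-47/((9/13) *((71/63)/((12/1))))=-722.87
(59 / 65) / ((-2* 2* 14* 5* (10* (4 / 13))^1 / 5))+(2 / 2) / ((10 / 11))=12261 / 11200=1.09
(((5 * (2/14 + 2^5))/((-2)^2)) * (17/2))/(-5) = -3825/56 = -68.30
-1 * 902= -902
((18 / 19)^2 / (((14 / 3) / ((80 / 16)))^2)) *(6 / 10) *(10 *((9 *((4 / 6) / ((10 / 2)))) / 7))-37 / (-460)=64942651 / 56958580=1.14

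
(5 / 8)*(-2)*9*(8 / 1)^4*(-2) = 92160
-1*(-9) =9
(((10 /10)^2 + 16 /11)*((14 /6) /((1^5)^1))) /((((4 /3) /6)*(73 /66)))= 1701 /73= 23.30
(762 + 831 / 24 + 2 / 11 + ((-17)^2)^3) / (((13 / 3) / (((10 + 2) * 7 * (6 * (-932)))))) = -374169387692268 / 143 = -2616569144701.17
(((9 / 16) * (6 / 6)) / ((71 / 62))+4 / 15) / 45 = 0.02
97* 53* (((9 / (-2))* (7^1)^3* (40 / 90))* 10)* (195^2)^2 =-50992953276037500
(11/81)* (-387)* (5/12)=-2365/108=-21.90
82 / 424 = 41 / 212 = 0.19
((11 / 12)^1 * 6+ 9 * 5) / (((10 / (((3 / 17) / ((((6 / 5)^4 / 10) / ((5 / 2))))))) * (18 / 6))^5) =0.00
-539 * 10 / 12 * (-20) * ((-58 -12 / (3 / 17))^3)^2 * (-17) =-611096374123804800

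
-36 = -36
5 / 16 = 0.31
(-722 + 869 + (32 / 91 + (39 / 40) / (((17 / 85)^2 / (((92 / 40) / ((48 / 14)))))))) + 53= 2524159 / 11648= 216.70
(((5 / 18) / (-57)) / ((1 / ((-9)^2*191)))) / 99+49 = 60491 / 1254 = 48.24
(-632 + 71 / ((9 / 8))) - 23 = -5327 / 9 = -591.89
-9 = -9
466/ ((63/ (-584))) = -272144/ 63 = -4319.75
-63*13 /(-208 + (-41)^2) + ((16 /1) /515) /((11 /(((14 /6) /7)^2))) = -13911049 /25033635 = -0.56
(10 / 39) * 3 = 10 / 13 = 0.77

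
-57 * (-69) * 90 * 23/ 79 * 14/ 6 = 18996390/ 79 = 240460.63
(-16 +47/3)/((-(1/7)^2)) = 49/3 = 16.33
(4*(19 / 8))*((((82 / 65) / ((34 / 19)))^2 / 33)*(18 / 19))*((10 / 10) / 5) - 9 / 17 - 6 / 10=-74026677 / 67156375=-1.10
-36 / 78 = -6 / 13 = -0.46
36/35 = 1.03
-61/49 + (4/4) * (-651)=-31960/49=-652.24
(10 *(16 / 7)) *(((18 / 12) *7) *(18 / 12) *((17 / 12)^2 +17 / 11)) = 28135 / 22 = 1278.86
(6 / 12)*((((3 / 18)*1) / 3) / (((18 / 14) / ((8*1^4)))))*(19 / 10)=133 / 405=0.33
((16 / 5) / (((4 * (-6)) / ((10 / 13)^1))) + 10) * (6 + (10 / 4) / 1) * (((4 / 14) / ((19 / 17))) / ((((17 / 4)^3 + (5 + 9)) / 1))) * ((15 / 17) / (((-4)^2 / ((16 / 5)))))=419968 / 10043761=0.04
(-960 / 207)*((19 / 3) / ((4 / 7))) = -10640 / 207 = -51.40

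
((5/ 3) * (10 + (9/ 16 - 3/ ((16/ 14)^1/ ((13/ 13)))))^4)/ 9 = 1300723205/ 1769472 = 735.09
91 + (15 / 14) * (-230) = -1088 / 7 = -155.43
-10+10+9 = 9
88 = 88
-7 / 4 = -1.75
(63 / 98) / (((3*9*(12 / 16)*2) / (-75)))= -25 / 21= -1.19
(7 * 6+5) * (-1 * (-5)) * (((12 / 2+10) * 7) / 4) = 6580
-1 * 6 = -6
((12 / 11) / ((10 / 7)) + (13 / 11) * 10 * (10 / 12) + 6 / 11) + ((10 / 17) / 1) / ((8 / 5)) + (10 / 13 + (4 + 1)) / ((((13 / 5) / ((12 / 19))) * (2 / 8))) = 617184043 / 36027420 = 17.13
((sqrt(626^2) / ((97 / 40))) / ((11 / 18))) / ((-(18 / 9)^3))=-56340 / 1067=-52.80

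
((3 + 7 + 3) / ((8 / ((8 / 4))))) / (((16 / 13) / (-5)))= -845 / 64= -13.20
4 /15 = 0.27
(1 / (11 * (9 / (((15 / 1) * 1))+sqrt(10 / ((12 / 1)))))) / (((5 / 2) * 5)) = -36 / 3905+2 * sqrt(30) / 781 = 0.00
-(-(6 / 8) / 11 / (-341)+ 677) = -10157711 / 15004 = -677.00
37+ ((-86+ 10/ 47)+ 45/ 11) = -23108/ 517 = -44.70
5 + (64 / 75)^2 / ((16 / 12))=10399 / 1875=5.55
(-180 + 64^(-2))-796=-3997695/ 4096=-976.00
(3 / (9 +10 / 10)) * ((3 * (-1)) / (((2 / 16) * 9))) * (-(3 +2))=4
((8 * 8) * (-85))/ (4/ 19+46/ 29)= -3027.72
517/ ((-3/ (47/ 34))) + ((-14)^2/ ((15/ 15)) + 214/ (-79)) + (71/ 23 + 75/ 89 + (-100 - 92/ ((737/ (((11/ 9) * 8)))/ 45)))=-216531459965/ 1105146642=-195.93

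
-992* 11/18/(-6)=2728/27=101.04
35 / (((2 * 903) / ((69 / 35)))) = 23 / 602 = 0.04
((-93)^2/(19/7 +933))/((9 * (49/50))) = 961/917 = 1.05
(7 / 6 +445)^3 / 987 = 19184262733 / 213192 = 89985.85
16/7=2.29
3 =3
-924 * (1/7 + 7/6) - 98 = -1308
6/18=1/3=0.33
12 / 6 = 2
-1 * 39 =-39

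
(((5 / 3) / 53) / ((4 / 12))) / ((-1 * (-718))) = 5 / 38054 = 0.00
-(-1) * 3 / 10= 0.30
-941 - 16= -957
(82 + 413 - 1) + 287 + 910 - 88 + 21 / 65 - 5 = 103891 / 65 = 1598.32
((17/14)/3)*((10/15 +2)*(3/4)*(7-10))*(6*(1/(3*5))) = -34/35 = -0.97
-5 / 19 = -0.26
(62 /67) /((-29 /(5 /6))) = -0.03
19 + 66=85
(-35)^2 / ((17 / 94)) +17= 115439 / 17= 6790.53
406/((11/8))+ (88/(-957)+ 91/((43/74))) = 18591422/41151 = 451.79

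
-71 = -71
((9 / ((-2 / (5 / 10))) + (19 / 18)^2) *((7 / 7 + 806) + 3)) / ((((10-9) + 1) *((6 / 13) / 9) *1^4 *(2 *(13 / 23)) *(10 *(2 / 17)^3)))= -7796931 / 16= -487308.19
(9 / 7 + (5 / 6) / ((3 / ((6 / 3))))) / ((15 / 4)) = 464 / 945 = 0.49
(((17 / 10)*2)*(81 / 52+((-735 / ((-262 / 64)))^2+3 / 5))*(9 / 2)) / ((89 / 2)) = 11083.90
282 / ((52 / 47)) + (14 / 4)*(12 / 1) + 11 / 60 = 231713 / 780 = 297.07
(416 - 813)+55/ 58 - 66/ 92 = -264645/ 667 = -396.77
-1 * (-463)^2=-214369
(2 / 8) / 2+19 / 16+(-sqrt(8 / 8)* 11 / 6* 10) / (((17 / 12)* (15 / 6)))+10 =1669 / 272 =6.14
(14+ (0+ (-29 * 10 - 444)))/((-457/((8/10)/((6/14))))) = 1344/457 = 2.94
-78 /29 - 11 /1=-397 /29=-13.69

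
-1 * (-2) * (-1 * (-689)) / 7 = 1378 / 7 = 196.86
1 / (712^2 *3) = 1 / 1520832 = 0.00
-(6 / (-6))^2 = -1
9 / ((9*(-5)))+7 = 34 / 5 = 6.80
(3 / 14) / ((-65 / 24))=-36 / 455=-0.08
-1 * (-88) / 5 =88 / 5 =17.60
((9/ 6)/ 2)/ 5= 3/ 20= 0.15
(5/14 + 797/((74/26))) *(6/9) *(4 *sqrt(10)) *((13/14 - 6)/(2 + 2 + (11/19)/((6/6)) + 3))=-65309137 *sqrt(10)/130536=-1582.14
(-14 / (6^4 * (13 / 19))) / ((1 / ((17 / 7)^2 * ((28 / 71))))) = -5491 / 149526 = -0.04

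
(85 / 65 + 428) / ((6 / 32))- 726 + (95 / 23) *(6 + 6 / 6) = 1592.55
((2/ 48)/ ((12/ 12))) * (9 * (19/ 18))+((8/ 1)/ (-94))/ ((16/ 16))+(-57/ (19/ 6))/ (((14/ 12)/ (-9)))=2197739/ 15792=139.17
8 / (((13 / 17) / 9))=1224 / 13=94.15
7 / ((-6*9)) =-7 / 54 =-0.13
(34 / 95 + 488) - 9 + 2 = 45729 / 95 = 481.36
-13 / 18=-0.72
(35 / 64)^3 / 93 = 42875 / 24379392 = 0.00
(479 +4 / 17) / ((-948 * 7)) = -8147 / 112812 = -0.07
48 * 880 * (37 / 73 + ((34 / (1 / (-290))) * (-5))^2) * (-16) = -119911432421806080 / 73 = -1642622361942549.04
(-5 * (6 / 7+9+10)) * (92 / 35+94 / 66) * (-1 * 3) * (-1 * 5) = -3253295 / 539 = -6035.80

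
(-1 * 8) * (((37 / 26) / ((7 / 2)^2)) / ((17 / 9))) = -5328 / 10829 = -0.49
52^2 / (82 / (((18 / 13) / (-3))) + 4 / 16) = -32448 / 2129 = -15.24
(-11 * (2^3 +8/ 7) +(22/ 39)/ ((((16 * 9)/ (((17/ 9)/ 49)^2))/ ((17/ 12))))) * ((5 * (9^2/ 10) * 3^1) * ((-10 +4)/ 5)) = 659067827429/ 44946720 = 14663.31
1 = 1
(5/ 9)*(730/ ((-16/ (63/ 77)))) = -1825/ 88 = -20.74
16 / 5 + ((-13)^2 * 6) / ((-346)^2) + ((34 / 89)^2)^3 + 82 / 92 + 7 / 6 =54082258545370481407 / 10263165609448520610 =5.27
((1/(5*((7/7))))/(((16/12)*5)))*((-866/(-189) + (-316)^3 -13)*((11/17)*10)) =-13120362937/2142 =-6125286.15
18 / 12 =3 / 2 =1.50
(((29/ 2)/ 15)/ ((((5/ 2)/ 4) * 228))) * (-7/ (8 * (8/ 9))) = -203/ 30400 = -0.01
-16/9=-1.78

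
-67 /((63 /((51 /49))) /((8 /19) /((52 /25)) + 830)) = -233563340 /254163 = -918.95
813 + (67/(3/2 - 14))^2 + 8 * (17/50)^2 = 526659/625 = 842.65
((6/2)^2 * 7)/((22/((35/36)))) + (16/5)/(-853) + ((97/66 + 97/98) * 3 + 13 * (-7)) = -1486724307/18390680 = -80.84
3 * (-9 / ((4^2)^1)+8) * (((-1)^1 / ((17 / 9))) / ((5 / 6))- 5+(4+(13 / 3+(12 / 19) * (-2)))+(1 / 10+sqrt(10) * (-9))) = 104111 / 3040- 3213 * sqrt(10) / 16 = -600.78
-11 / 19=-0.58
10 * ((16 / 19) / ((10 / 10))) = 160 / 19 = 8.42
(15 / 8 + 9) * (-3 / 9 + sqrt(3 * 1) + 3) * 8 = 87 * sqrt(3) + 232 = 382.69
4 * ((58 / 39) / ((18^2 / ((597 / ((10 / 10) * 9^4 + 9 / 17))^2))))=331895981 / 2183660525358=0.00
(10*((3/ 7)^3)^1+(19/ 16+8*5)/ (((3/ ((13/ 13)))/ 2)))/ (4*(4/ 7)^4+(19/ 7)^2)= 1627619/ 449112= 3.62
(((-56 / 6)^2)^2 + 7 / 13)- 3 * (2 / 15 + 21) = 39621674 / 5265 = 7525.48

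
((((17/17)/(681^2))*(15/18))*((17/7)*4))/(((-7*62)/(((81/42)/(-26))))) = 85/28491208564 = 0.00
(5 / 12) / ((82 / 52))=65 / 246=0.26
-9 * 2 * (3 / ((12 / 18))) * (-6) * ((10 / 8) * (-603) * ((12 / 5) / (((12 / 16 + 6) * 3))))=-43416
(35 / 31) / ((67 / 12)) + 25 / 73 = 82585 / 151621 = 0.54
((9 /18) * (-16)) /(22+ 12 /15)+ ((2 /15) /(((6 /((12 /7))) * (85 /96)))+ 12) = 1982696 /169575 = 11.69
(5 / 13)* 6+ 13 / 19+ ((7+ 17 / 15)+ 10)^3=4973035181 / 833625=5965.55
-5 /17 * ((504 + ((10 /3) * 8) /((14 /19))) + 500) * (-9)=327660 /119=2753.45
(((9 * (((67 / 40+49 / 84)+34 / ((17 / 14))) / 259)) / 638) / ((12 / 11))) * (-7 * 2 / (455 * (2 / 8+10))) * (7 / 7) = -3631 / 800672600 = -0.00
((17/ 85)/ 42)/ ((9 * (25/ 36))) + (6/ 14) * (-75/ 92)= -84191/ 241500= -0.35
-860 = -860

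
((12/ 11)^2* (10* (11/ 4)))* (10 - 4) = 2160/ 11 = 196.36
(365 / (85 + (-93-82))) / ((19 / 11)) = -803 / 342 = -2.35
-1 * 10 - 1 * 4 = -14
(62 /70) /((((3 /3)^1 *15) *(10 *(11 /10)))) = 31 /5775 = 0.01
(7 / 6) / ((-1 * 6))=-0.19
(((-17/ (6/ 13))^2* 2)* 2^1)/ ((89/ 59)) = 2881619/ 801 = 3597.53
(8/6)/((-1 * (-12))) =1/9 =0.11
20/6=10/3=3.33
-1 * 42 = -42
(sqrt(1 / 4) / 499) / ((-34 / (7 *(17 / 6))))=-0.00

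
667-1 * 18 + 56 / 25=16281 / 25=651.24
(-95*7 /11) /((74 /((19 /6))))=-12635 /4884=-2.59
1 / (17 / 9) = 9 / 17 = 0.53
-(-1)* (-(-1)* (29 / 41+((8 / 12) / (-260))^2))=0.71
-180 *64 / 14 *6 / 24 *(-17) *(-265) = -6487200 / 7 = -926742.86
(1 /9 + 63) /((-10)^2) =142 /225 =0.63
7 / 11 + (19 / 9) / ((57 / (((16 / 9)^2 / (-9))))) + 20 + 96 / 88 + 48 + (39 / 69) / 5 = 1738629844 / 24898995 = 69.83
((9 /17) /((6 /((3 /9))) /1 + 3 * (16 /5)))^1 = 15 /782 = 0.02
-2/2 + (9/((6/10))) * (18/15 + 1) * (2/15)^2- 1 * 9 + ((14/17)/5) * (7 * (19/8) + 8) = -27323/5100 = -5.36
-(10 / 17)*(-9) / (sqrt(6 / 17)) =15*sqrt(102) / 17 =8.91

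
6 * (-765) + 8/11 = -50482/11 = -4589.27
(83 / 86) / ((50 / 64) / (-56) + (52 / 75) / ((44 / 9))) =20451200 / 2709559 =7.55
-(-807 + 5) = 802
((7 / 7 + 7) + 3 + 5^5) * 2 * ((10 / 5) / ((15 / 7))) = 87808 / 15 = 5853.87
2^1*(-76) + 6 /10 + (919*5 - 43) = 22003 /5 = 4400.60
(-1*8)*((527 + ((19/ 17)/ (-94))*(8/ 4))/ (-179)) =3368432/ 143021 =23.55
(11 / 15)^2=121 / 225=0.54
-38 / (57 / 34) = -68 / 3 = -22.67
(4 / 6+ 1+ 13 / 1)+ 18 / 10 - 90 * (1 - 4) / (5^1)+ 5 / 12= 70.88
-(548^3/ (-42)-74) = 82284850/ 21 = 3918326.19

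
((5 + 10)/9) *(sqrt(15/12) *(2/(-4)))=-5 *sqrt(5)/12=-0.93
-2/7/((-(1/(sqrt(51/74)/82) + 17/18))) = -10404/376133065 + 17712 * sqrt(3774)/376133065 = 0.00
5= 5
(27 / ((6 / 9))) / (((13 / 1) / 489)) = 39609 / 26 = 1523.42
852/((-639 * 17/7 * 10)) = -14/255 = -0.05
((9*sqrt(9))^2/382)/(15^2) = 81/9550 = 0.01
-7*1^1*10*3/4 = -105/2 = -52.50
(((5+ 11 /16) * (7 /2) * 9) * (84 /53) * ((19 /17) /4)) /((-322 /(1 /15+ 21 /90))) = -980343 /13262720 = -0.07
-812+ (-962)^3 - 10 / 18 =-8012501465 / 9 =-890277940.56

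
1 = 1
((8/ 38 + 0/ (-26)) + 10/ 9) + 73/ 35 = 20393/ 5985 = 3.41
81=81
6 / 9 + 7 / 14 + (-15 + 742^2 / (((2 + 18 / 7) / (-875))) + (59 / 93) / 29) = -757903060707 / 7192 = -105381404.44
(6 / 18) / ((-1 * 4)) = -1 / 12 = -0.08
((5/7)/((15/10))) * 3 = 10/7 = 1.43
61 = 61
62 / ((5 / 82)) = 5084 / 5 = 1016.80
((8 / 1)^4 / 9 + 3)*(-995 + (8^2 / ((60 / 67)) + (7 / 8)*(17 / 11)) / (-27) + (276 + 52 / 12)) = -105412085443 / 320760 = -328632.27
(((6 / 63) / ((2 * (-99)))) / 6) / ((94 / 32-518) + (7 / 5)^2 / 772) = 38600 / 247999517073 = 0.00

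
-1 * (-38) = 38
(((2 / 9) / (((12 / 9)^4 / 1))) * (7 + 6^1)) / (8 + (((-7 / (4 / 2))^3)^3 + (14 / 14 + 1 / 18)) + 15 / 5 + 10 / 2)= -324 / 27931067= -0.00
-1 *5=-5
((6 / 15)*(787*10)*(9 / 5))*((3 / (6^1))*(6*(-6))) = -509976 / 5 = -101995.20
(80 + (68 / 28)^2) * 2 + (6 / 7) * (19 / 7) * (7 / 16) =67743 / 392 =172.81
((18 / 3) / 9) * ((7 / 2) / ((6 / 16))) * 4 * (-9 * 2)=-448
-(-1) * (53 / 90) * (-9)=-53 / 10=-5.30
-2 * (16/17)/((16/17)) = -2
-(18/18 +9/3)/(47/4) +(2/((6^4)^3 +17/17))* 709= -0.34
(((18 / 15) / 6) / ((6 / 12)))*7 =14 / 5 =2.80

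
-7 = -7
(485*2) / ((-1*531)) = -970 / 531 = -1.83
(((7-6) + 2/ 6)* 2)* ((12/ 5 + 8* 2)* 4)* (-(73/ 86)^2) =-3922144/ 27735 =-141.41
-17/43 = -0.40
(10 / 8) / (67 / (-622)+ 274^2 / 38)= 29545 / 46694726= 0.00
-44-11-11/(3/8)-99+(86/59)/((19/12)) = -613454/3363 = -182.41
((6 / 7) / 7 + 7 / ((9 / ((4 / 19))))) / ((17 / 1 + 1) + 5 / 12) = 9592 / 617253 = 0.02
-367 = -367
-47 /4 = -11.75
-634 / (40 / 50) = -1585 / 2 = -792.50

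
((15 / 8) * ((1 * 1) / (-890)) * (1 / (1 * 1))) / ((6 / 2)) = -1 / 1424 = -0.00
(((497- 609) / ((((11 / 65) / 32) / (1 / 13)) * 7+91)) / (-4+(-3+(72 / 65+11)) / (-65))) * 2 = 5408000 / 9143943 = 0.59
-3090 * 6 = -18540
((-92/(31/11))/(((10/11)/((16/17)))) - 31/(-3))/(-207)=185483/1636335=0.11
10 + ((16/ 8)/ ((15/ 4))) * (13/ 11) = 1754/ 165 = 10.63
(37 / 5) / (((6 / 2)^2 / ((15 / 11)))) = 37 / 33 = 1.12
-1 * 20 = -20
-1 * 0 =0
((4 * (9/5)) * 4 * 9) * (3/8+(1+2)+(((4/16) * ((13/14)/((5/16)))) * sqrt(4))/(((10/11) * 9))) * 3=2419902/875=2765.60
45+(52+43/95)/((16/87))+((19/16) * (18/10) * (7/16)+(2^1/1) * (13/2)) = 8369639/24320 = 344.15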